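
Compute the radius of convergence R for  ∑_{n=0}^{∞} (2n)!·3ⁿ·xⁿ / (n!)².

Apply the ratio test: |a_{n+1}| / |a_n| = (2n+1)·(2n+2)/(n+1)² · 3, which tends to 12 as n → ∞.
Hence the series converges for |x| < 1/(12) = 1/12, so the radius of convergence is 1/12.

R = 1/12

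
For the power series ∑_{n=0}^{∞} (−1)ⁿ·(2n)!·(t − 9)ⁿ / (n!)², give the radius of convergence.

The ratio of consecutive coefficients is (2n+1)·(2n+2)/(n+1)² → 4.
The series converges when 4 · |t − 9| < 1, giving R = 1/4.

R = 1/4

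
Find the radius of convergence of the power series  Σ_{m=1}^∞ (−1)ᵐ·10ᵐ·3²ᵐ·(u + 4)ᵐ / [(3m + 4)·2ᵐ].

The ratio of consecutive coefficients is [(3m + 4)/(3(m+1) + 4)] · 10·9/2 → 45.
The series converges when 45 · |u + 4| < 1, giving R = 1/45.

R = 1/45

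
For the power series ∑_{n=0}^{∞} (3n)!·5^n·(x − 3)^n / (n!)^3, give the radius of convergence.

Apply the ratio test: |a_{n+1}| / |a_n| = (3n+1)·(3n+2)·(3n+3)/(n+1)³ · 5, which tends to 135 as n → ∞.
Thus R = 1/(135) = 1/135.

R = 1/135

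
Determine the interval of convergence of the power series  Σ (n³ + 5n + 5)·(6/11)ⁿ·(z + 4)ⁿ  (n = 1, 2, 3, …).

Apply the ratio test: |a_{n+1}| / |a_n| = [((n+1)³ + 5(n+1) + 5)/(n³ + 5n + 5)] · 6/11, which tends to 6/11 as n → ∞.
Thus R = 1/(6/11) = 11/6.
Check z = -13/6: the n-th term does not approach 0; divergence by the term test.
Endpoint z = -35/6: the terms do not tend to 0, so the series diverges.

(-35/6, -13/6)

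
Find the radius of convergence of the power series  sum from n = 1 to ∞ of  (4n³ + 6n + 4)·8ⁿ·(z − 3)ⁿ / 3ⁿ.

The ratio of consecutive coefficients is [(4(n+1)³ + 6(n+1) + 4)/(4n³ + 6n + 4)] · 8/3 → 8/3.
The series converges when 8/3 · |z − 3| < 1, giving R = 3/8.

R = 3/8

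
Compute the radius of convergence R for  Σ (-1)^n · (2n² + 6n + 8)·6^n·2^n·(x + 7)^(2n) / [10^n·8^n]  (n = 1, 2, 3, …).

Ratio test: |a_{n+1}/a_n| = [(2(n+1)² + 6(n+1) + 8)/(2n² + 6n + 8)] · 6·2/(10·8) → 3/20 as n → ∞.
Since the exponent of (x + 7) increases by 2 each term, convergence requires |x + 7|² < 20/3, hence R = 2√15/3.

R = 2√15/3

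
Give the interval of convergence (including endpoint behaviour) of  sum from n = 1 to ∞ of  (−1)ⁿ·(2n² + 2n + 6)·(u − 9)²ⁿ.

(8, 10)

By the ratio test, |a_{n+1}/a_n| = (2(n+1)² + 2(n+1) + 6)/(2n² + 2n + 6) → 1.
Writing y = (u − 9)², the series in y has radius 1, so |u − 9| < √(1) = 1 and R = 1.
When u = 10, the terms have absolute value of order n², which does not tend to 0, so the series diverges by the divergence test.
Endpoint u = 8: the terms do not tend to 0, so the series diverges.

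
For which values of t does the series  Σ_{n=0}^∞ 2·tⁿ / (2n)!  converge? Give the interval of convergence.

(−∞, ∞)

The ratio of consecutive coefficients is 2/2 · 1/[(2n+1)·(2n+2)] → 0.
The ratio tends to 0 regardless of t, hence R = ∞.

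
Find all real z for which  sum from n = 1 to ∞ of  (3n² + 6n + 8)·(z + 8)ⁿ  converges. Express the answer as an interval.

(-9, -7)

Ratio test: |a_{n+1}/a_n| = (3(n+1)² + 6(n+1) + 8)/(3n² + 6n + 8) → 1 as n → ∞.
Hence R = 1.
Check z = -7: the terms have absolute value of order n², which does not tend to 0, so the series diverges by the divergence test.
When z = -9, the n-th term does not approach 0; divergence by the term test.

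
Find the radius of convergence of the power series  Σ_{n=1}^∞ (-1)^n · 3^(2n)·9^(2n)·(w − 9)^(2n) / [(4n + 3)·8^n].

R = 2√2/27

The ratio of consecutive coefficients is [(4n + 3)/(4(n+1) + 3)] · 9·81/8 → 729/8.
Writing y = (w − 9)², the series in y has radius 8/729, so |w − 9| < √(8/729) and R = 2√2/27.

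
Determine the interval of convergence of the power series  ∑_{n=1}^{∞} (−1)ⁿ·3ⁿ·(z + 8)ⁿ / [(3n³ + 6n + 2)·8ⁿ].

[-32/3, -16/3]

Ratio test: |a_{n+1}/a_n| = [(3n³ + 6n + 2)/(3(n+1)³ + 6(n+1) + 2)] · 3/8 → 3/8 as n → ∞.
The series converges when 3/8 · |z + 8| < 1, giving R = 8/3.
Check z = -16/3: the terms are on the order of 1/n³, so the series converges absolutely by comparison with the p-series (p = 3 > 1).
Endpoint z = -32/3: the series is dominated by a constant times Σ 1/n³, which converges (p = 3 > 1).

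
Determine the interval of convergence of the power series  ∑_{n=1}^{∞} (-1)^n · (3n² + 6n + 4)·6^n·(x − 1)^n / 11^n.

The ratio of consecutive coefficients is [(3(n+1)² + 6(n+1) + 4)/(3n² + 6n + 4)] · 6/11 → 6/11.
Hence the series converges for |x − 1| < 1/(6/11) = 11/6, so the radius of convergence is 11/6.
At x = 17/6: the n-th term does not approach 0; divergence by the term test.
Endpoint x = -5/6: the terms do not tend to 0, so the series diverges.

(-5/6, 17/6)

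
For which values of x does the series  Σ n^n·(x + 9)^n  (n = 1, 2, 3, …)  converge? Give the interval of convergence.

{-9}

Root test: |a_n|^(1/n) = n → ∞.
Since the n-th root of |a_n| is unbounded, the series converges only at x = -9; R = 0.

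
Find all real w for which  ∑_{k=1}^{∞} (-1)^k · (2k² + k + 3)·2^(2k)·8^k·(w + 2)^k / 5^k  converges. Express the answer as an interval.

The ratio of consecutive coefficients is [(2(k+1)² + (k+1) + 3)/(2k² + k + 3)] · 4·8/5 → 32/5.
The series converges when 32/5 · |w + 2| < 1, giving R = 5/32.
Check w = -59/32: the terms have absolute value of order k², which does not tend to 0, so the series diverges by the divergence test.
At w = -69/32: the terms have absolute value of order k², which does not tend to 0, so the series diverges by the divergence test.

(-69/32, -59/32)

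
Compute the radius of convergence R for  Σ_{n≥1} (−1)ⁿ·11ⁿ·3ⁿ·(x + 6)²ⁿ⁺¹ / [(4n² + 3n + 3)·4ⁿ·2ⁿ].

Apply the ratio test: |a_{n+1}| / |a_n| = [(4n² + 3n + 3)/(4(n+1)² + 3(n+1) + 3)] · 11·3/(4·2), which tends to 33/8 as n → ∞.
Since the exponent of (x + 6) increases by 2 each term, convergence requires |x + 6|² < 8/33, hence R = 2√66/33.

R = 2√66/33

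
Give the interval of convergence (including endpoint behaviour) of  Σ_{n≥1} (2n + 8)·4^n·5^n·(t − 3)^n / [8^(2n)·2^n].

(-17/5, 47/5)

Ratio test: |a_{n+1}/a_n| = [(2(n+1) + 8)/(2n + 8)] · 4·5/(64·2) → 5/32 as n → ∞.
The series converges when 5/32 · |t − 3| < 1, giving R = 32/5.
At t = 47/5: the n-th term does not approach 0; divergence by the term test.
Check t = -17/5: the terms have absolute value of order n, which does not tend to 0, so the series diverges by the divergence test.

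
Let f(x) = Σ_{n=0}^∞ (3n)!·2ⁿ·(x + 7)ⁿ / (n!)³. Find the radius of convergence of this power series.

R = 1/54

By the ratio test, |a_{n+1}/a_n| = (3n+1)·(3n+2)·(3n+3)/(n+1)³ · 2 → 54.
Thus R = 1/(54) = 1/54.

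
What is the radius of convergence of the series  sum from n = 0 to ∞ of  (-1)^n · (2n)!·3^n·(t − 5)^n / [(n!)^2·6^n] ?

R = 1/2

By the ratio test, |a_{n+1}/a_n| = (2n+1)·(2n+2)/(n+1)² · 3/6 → 2.
Hence the series converges for |t − 5| < 1/(2) = 1/2, so the radius of convergence is 1/2.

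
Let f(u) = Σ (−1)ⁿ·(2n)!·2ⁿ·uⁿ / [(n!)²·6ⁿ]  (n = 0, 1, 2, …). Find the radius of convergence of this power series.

R = 3/4

The ratio of consecutive coefficients is (2n+1)·(2n+2)/(n+1)² · 2/6 → 4/3.
Convergence for |u| · 4/3 < 1, i.e. |u| < 3/4. So R = 3/4.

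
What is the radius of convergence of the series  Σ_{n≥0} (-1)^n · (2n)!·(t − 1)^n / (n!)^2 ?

R = 1/4

The ratio of consecutive coefficients is (2n+1)·(2n+2)/(n+1)² → 4.
The series converges when 4 · |t − 1| < 1, giving R = 1/4.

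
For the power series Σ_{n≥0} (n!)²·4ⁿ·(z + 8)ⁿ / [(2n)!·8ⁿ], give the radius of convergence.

R = 8

Ratio test: |a_{n+1}/a_n| = (n+1)²/[(2n+1)·(2n+2)] · 4/8 → 1/8 as n → ∞.
Thus R = 1/(1/8) = 8.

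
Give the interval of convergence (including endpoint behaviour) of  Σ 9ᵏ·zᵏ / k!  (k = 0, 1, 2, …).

(−∞, ∞)

Apply the ratio test: |a_{k+1}| / |a_k| = 9 · 1/(k+1), which tends to 0 as k → ∞.
The ratio tends to 0 regardless of z, hence R = ∞.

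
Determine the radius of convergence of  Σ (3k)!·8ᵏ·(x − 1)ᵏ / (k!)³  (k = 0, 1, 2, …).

R = 1/216

Ratio test: |a_{k+1}/a_k| = (3k+1)·(3k+2)·(3k+3)/(k+1)³ · 8 → 216 as k → ∞.
Thus R = 1/(216) = 1/216.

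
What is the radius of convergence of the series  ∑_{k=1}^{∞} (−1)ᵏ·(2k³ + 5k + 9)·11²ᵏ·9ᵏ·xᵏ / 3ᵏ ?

R = 1/363

Apply the ratio test: |a_{k+1}| / |a_k| = [(2(k+1)³ + 5(k+1) + 9)/(2k³ + 5k + 9)] · 121·9/3, which tends to 363 as k → ∞.
Hence the series converges for |x| < 1/(363) = 1/363, so the radius of convergence is 1/363.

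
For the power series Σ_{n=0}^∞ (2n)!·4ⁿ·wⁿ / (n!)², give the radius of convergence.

R = 1/16

The ratio of consecutive coefficients is (2n+1)·(2n+2)/(n+1)² · 4 → 16.
Hence the series converges for |w| < 1/(16) = 1/16, so the radius of convergence is 1/16.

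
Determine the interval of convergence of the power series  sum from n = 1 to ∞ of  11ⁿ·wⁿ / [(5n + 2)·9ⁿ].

[-9/11, 9/11)

Apply the ratio test: |a_{n+1}| / |a_n| = [(5n + 2)/(5(n+1) + 2)] · 11/9, which tends to 11/9 as n → ∞.
Thus R = 1/(11/9) = 9/11.
Check w = 9/11: the terms are asymptotic to a nonzero constant times 1/n, so the series diverges by limit comparison with Σ 1/n.
Check w = -9/11: the terms alternate in sign and decrease monotonically to 0 in absolute value (size ~ c/n), so the alternating series test gives convergence.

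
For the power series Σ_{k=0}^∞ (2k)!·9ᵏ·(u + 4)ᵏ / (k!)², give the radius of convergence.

R = 1/36

Ratio test: |a_{k+1}/a_k| = (2k+1)·(2k+2)/(k+1)² · 9 → 36 as k → ∞.
Convergence for |u + 4| · 36 < 1, i.e. |u + 4| < 1/36. So R = 1/36.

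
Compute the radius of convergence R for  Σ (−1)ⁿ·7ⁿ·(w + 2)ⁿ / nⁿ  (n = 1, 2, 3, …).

By the Cauchy root test, |a_n|^(1/n) = 7/n → 0.
Since the n-th root of |a_n| tends to 0, the series converges for all real w; R = ∞.

R = ∞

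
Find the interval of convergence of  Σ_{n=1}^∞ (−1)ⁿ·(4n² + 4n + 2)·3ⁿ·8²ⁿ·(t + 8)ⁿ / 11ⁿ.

Apply the ratio test: |a_{n+1}| / |a_n| = [(4(n+1)² + 4(n+1) + 2)/(4n² + 4n + 2)] · 3·64/11, which tends to 192/11 as n → ∞.
Thus R = 1/(192/11) = 11/192.
When t = -1525/192, the n-th term does not approach 0; divergence by the term test.
Endpoint t = -1547/192: the n-th term does not approach 0; divergence by the term test.

(-1547/192, -1525/192)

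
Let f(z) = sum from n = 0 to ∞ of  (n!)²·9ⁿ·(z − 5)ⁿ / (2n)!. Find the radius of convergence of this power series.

Ratio test: |a_{n+1}/a_n| = (n+1)²/[(2n+1)·(2n+2)] · 9 → 9/4 as n → ∞.
The series converges when 9/4 · |z − 5| < 1, giving R = 4/9.

R = 4/9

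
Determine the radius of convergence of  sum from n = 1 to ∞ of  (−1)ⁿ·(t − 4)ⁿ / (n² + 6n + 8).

Apply the ratio test: |a_{n+1}| / |a_n| = (n² + 6n + 8)/((n+1)² + 6(n+1) + 8), which tends to 1 as n → ∞.
So the series converges when |t − 4| < 1 and diverges when |t − 4| > 1; R = 1.

R = 1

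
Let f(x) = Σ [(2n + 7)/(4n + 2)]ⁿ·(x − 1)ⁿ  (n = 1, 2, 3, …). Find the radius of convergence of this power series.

R = 2

By the Cauchy root test, |a_n|^(1/n) = (2n + 7)/(4n + 2) → 1/2.
Hence the series converges for |x − 1| < 1/(1/2) = 2, so the radius of convergence is 2.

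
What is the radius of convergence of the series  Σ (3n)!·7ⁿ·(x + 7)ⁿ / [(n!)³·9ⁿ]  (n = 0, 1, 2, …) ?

By the ratio test, |a_{n+1}/a_n| = (3n+1)·(3n+2)·(3n+3)/(n+1)³ · 7/9 → 21.
The series converges when 21 · |x + 7| < 1, giving R = 1/21.

R = 1/21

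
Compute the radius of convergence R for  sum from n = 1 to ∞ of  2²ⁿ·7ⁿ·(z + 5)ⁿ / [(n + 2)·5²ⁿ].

Ratio test: |a_{n+1}/a_n| = [(n + 2)/((n+1) + 2)] · 4·7/25 → 28/25 as n → ∞.
Hence the series converges for |z + 5| < 1/(28/25) = 25/28, so the radius of convergence is 25/28.

R = 25/28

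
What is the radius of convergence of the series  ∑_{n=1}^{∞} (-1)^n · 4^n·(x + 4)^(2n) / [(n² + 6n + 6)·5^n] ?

R = √5/2

Ratio test: |a_{n+1}/a_n| = [(n² + 6n + 6)/((n+1)² + 6(n+1) + 6)] · 4/5 → 4/5 as n → ∞.
Since the exponent of (x + 4) increases by 2 each term, convergence requires |x + 4|² < 5/4, hence R = √5/2.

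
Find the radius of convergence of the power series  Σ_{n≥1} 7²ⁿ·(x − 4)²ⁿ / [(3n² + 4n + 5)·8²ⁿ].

Ratio test: |a_{n+1}/a_n| = [(3n² + 4n + 5)/(3(n+1)² + 4(n+1) + 5)] · 49/64 → 49/64 as n → ∞.
Writing y = (x − 4)², the series in y has radius 64/49, so |x − 4| < √(64/49) = 8/7 and R = 8/7.

R = 8/7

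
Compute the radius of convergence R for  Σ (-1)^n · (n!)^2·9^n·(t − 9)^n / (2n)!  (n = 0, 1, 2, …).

The ratio of consecutive coefficients is (n+1)²/[(2n+1)·(2n+2)] · 9 → 9/4.
The series converges when 9/4 · |t − 9| < 1, giving R = 4/9.

R = 4/9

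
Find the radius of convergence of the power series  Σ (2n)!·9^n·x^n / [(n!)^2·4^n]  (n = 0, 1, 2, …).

Ratio test: |a_{n+1}/a_n| = (2n+1)·(2n+2)/(n+1)² · 9/4 → 9 as n → ∞.
The series converges when 9 · |x| < 1, giving R = 1/9.

R = 1/9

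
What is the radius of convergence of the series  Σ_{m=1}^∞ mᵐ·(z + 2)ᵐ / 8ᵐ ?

R = 0

Applying the root test, |a_m|^(1/m) = m/8 → ∞.
Since the m-th root of |a_m| is unbounded, the series converges only at z = -2; R = 0.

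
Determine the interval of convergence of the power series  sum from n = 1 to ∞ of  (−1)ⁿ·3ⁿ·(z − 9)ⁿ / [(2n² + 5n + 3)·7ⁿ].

[20/3, 34/3]

Ratio test: |a_{n+1}/a_n| = [(2n² + 5n + 3)/(2(n+1)² + 5(n+1) + 3)] · 3/7 → 3/7 as n → ∞.
Hence the series converges for |z − 9| < 1/(3/7) = 7/3, so the radius of convergence is 7/3.
When z = 34/3, the terms are on the order of 1/n², so the series converges absolutely by comparison with the p-series (p = 2 > 1).
Endpoint z = 20/3: the series is dominated by a constant times Σ 1/n², which converges (p = 2 > 1).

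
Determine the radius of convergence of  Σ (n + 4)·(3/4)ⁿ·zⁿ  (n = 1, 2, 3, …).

R = 4/3

By the ratio test, |a_{n+1}/a_n| = [((n+1) + 4)/(n + 4)] · 3/4 → 3/4.
Thus R = 1/(3/4) = 4/3.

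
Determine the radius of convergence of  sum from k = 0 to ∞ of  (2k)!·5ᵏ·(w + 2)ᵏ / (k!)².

R = 1/20

Apply the ratio test: |a_{k+1}| / |a_k| = (2k+1)·(2k+2)/(k+1)² · 5, which tends to 20 as k → ∞.
The series converges when 20 · |w + 2| < 1, giving R = 1/20.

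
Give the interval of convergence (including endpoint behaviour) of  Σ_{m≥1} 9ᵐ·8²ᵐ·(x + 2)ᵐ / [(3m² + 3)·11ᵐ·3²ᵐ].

[-139/64, -117/64]

By the ratio test, |a_{m+1}/a_m| = [(3m² + 3)/(3(m+1)² + 3)] · 9·64/(11·9) → 64/11.
Convergence for |x + 2| · 64/11 < 1, i.e. |x + 2| < 11/64. So R = 11/64.
Check x = -117/64: the series is dominated by a constant times Σ 1/m², which converges (p = 2 > 1).
Check x = -139/64: the series is dominated by a constant times Σ 1/m², which converges (p = 2 > 1).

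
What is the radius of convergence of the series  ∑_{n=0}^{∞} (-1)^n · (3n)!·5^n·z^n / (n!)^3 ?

Ratio test: |a_{n+1}/a_n| = (3n+1)·(3n+2)·(3n+3)/(n+1)³ · 5 → 135 as n → ∞.
The series converges when 135 · |z| < 1, giving R = 1/135.

R = 1/135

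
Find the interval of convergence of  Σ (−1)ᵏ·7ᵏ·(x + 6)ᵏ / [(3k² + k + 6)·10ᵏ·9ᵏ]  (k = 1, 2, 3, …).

[-132/7, 48/7]

The ratio of consecutive coefficients is [(3k² + k + 6)/(3(k+1)² + (k+1) + 6)] · 7/(10·9) → 7/90.
Thus R = 1/(7/90) = 90/7.
Endpoint x = 48/7: the series is dominated by a constant times Σ 1/k², which converges (p = 2 > 1).
Endpoint x = -132/7: the series is dominated by a constant times Σ 1/k², which converges (p = 2 > 1).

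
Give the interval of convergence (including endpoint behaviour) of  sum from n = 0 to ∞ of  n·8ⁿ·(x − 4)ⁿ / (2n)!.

(−∞, ∞)

Ratio test: |a_{n+1}/a_n| = (n+1)/n · 8 · 1/[(2n+1)·(2n+2)] → 0 as n → ∞.
Since the limit is 0 < 1 for every x, the series converges on all of ℝ and R = ∞.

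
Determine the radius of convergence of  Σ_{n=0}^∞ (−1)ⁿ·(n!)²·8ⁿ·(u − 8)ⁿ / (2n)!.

Apply the ratio test: |a_{n+1}| / |a_n| = (n+1)²/[(2n+1)·(2n+2)] · 8, which tends to 2 as n → ∞.
Hence the series converges for |u − 8| < 1/(2) = 1/2, so the radius of convergence is 1/2.

R = 1/2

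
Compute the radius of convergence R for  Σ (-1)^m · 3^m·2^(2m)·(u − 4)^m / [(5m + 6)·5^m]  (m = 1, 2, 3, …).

The ratio of consecutive coefficients is [(5m + 6)/(5(m+1) + 6)] · 3·4/5 → 12/5.
Thus R = 1/(12/5) = 5/12.

R = 5/12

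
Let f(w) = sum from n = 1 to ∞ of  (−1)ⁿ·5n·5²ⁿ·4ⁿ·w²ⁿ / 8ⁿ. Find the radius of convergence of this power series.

R = √2/5

By the ratio test, |a_{n+1}/a_n| = [5(n+1)/5n] · 25·4/8 → 25/2.
Writing y = w², the series in y has radius 2/25, so |w| < √(2/25) and R = √2/5.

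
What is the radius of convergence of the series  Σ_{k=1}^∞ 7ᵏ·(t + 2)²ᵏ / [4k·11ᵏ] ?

Apply the ratio test: |a_{k+1}| / |a_k| = [4k/4(k+1)] · 7/11, which tends to 7/11 as k → ∞.
Successive powers of (t + 2) differ by 2, so the series converges when |t + 2|² · 7/11 < 1, i.e. |t + 2| < √(11/7). So R = √77/7.

R = √77/7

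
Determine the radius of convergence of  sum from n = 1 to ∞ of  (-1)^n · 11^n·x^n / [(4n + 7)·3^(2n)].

The ratio of consecutive coefficients is [(4n + 7)/(4(n+1) + 7)] · 11/9 → 11/9.
The series converges when 11/9 · |x| < 1, giving R = 9/11.

R = 9/11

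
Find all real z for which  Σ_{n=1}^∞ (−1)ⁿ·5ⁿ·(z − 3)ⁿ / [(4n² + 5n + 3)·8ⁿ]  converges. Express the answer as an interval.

[7/5, 23/5]

Ratio test: |a_{n+1}/a_n| = [(4n² + 5n + 3)/(4(n+1)² + 5(n+1) + 3)] · 5/8 → 5/8 as n → ∞.
Hence the series converges for |z − 3| < 1/(5/8) = 8/5, so the radius of convergence is 8/5.
Check z = 23/5: the terms are on the order of 1/n², so the series converges absolutely by comparison with the p-series (p = 2 > 1).
Check z = 7/5: the terms are on the order of 1/n², so the series converges absolutely by comparison with the p-series (p = 2 > 1).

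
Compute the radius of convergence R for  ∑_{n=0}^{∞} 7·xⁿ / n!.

R = ∞

The ratio of consecutive coefficients is 7/7 · 1/(n+1) → 0.
The limit is 0, so the series converges for all x; R = ∞.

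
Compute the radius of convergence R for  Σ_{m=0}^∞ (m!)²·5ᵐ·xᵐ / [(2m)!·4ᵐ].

R = 16/5

By the ratio test, |a_{m+1}/a_m| = (m+1)²/[(2m+1)·(2m+2)] · 5/4 → 5/16.
The series converges when 5/16 · |x| < 1, giving R = 16/5.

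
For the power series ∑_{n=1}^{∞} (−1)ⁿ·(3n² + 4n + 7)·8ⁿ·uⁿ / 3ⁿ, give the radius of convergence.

R = 3/8

The ratio of consecutive coefficients is [(3(n+1)² + 4(n+1) + 7)/(3n² + 4n + 7)] · 8/3 → 8/3.
The series converges when 8/3 · |u| < 1, giving R = 3/8.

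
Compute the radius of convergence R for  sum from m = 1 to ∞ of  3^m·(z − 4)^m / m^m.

Applying the root test, |a_m|^(1/m) = 3/m → 0.
Since the m-th root of |a_m| tends to 0, the series converges for all real z; R = ∞.

R = ∞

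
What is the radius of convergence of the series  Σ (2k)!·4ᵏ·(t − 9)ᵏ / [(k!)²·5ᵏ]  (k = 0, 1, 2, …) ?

The ratio of consecutive coefficients is (2k+1)·(2k+2)/(k+1)² · 4/5 → 16/5.
Hence the series converges for |t − 9| < 1/(16/5) = 5/16, so the radius of convergence is 5/16.

R = 5/16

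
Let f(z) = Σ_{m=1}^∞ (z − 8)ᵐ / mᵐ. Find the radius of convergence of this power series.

R = ∞

By the Cauchy root test, |a_m|^(1/m) = 1/m → 0.
Since the m-th root of |a_m| tends to 0, the series converges for all real z; R = ∞.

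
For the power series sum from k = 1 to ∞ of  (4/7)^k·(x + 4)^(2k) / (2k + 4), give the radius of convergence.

Ratio test: |a_{k+1}/a_k| = [(2k + 4)/(2(k+1) + 4)] · 4/7 → 4/7 as k → ∞.
Since the exponent of (x + 4) increases by 2 each term, convergence requires |x + 4|² < 7/4, hence R = √7/2.

R = √7/2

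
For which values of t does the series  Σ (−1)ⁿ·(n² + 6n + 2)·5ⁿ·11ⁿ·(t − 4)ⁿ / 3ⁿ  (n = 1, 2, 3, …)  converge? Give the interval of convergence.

(217/55, 223/55)

Apply the ratio test: |a_{n+1}| / |a_n| = [((n+1)² + 6(n+1) + 2)/(n² + 6n + 2)] · 5·11/3, which tends to 55/3 as n → ∞.
Hence the series converges for |t − 4| < 1/(55/3) = 3/55, so the radius of convergence is 3/55.
At t = 223/55: the terms have absolute value of order n², which does not tend to 0, so the series diverges by the divergence test.
When t = 217/55, the terms have absolute value of order n², which does not tend to 0, so the series diverges by the divergence test.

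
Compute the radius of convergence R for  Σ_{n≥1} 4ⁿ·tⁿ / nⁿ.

Root test: |a_n|^(1/n) = 4/n → 0.
The limit is 0 for every t, so R = ∞.

R = ∞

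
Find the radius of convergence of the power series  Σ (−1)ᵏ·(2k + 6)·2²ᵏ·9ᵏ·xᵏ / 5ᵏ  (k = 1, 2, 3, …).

R = 5/36

The ratio of consecutive coefficients is [(2(k+1) + 6)/(2k + 6)] · 4·9/5 → 36/5.
Thus R = 1/(36/5) = 5/36.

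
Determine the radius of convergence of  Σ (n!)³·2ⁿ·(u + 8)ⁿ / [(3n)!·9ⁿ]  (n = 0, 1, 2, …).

R = 243/2

Ratio test: |a_{n+1}/a_n| = (n+1)³/[(3n+1)·(3n+2)·(3n+3)] · 2/9 → 2/243 as n → ∞.
Hence the series converges for |u + 8| < 1/(2/243) = 243/2, so the radius of convergence is 243/2.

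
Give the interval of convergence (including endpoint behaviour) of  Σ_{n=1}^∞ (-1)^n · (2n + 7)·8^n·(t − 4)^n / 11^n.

(21/8, 43/8)

Ratio test: |a_{n+1}/a_n| = [(2(n+1) + 7)/(2n + 7)] · 8/11 → 8/11 as n → ∞.
Convergence for |t − 4| · 8/11 < 1, i.e. |t − 4| < 11/8. So R = 11/8.
Endpoint t = 43/8: the terms have absolute value of order n, which does not tend to 0, so the series diverges by the divergence test.
When t = 21/8, the n-th term does not approach 0; divergence by the term test.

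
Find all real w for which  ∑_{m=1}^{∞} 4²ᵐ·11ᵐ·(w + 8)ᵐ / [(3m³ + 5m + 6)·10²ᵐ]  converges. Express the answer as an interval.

Ratio test: |a_{m+1}/a_m| = [(3m³ + 5m + 6)/(3(m+1)³ + 5(m+1) + 6)] · 16·11/100 → 44/25 as m → ∞.
Hence the series converges for |w + 8| < 1/(44/25) = 25/44, so the radius of convergence is 25/44.
When w = -327/44, the series is dominated by a constant times Σ 1/m³, which converges (p = 3 > 1).
Check w = -377/44: the terms are on the order of 1/m³, so the series converges absolutely by comparison with the p-series (p = 3 > 1).

[-377/44, -327/44]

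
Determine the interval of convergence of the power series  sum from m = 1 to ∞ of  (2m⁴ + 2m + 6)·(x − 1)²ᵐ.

(0, 2)

The ratio of consecutive coefficients is (2(m+1)⁴ + 2(m+1) + 6)/(2m⁴ + 2m + 6) → 1.
Writing y = (x − 1)², the series in y has radius 1, so |x − 1| < √(1) = 1 and R = 1.
Endpoint x = 2: the m-th term does not approach 0; divergence by the term test.
Check x = 0: the terms have absolute value of order m⁴, which does not tend to 0, so the series diverges by the divergence test.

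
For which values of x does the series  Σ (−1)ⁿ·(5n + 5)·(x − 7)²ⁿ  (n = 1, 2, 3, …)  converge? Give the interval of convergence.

Ratio test: |a_{n+1}/a_n| = (5(n+1) + 5)/(5n + 5) → 1 as n → ∞.
Since the exponent of (x − 7) increases by 2 each term, convergence requires |x − 7|² < 1, hence R = 1.
At x = 8: the terms do not tend to 0, so the series diverges.
Check x = 6: the n-th term does not approach 0; divergence by the term test.

(6, 8)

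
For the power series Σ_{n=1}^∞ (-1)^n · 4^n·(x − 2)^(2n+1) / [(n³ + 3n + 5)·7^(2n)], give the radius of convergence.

By the ratio test, |a_{n+1}/a_n| = [(n³ + 3n + 5)/((n+1)³ + 3(n+1) + 5)] · 4/49 → 4/49.
Writing y = (x − 2)², the series in y has radius 49/4, so |x − 2| < √(49/4) = 7/2 and R = 7/2.

R = 7/2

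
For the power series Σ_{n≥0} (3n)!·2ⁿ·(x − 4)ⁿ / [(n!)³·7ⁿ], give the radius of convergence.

The ratio of consecutive coefficients is (3n+1)·(3n+2)·(3n+3)/(n+1)³ · 2/7 → 54/7.
Hence the series converges for |x − 4| < 1/(54/7) = 7/54, so the radius of convergence is 7/54.

R = 7/54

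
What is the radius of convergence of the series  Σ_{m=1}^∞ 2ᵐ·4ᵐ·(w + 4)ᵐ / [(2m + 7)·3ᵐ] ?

R = 3/8

By the ratio test, |a_{m+1}/a_m| = [(2m + 7)/(2(m+1) + 7)] · 2·4/3 → 8/3.
Hence the series converges for |w + 4| < 1/(8/3) = 3/8, so the radius of convergence is 3/8.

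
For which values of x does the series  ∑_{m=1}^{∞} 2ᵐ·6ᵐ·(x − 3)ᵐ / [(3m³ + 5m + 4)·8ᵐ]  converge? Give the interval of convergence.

By the ratio test, |a_{m+1}/a_m| = [(3m³ + 5m + 4)/(3(m+1)³ + 5(m+1) + 4)] · 2·6/8 → 3/2.
Convergence for |x − 3| · 3/2 < 1, i.e. |x − 3| < 2/3. So R = 2/3.
Check x = 11/3: the series is dominated by a constant times Σ 1/m³, which converges (p = 3 > 1).
When x = 7/3, the terms are on the order of 1/m³, so the series converges absolutely by comparison with the p-series (p = 3 > 1).

[7/3, 11/3]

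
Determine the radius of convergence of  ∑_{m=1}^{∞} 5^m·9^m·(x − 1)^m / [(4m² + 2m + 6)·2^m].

R = 2/45

By the ratio test, |a_{m+1}/a_m| = [(4m² + 2m + 6)/(4(m+1)² + 2(m+1) + 6)] · 5·9/2 → 45/2.
The series converges when 45/2 · |x − 1| < 1, giving R = 2/45.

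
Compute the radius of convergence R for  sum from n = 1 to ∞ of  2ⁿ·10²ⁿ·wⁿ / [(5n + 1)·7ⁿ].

By the ratio test, |a_{n+1}/a_n| = [(5n + 1)/(5(n+1) + 1)] · 2·100/7 → 200/7.
Convergence for |w| · 200/7 < 1, i.e. |w| < 7/200. So R = 7/200.

R = 7/200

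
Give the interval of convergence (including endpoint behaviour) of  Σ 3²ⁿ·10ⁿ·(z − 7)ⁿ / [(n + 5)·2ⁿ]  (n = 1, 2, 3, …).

The ratio of consecutive coefficients is [(n + 5)/((n+1) + 5)] · 9·10/2 → 45.
Convergence for |z − 7| · 45 < 1, i.e. |z − 7| < 1/45. So R = 1/45.
When z = 316/45, comparison with the harmonic series Σ 1/n shows the series diverges.
Endpoint z = 314/45: an alternating series whose terms decrease to 0 in absolute value, so it converges by the Leibniz criterion.

[314/45, 316/45)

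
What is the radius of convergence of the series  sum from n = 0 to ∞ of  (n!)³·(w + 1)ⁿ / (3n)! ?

Apply the ratio test: |a_{n+1}| / |a_n| = (n+1)³/[(3n+1)·(3n+2)·(3n+3)], which tends to 1/27 as n → ∞.
The series converges when 1/27 · |w + 1| < 1, giving R = 27.

R = 27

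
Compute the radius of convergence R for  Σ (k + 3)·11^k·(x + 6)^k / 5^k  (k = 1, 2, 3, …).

R = 5/11

Apply the ratio test: |a_{k+1}| / |a_k| = [((k+1) + 3)/(k + 3)] · 11/5, which tends to 11/5 as k → ∞.
Hence the series converges for |x + 6| < 1/(11/5) = 5/11, so the radius of convergence is 5/11.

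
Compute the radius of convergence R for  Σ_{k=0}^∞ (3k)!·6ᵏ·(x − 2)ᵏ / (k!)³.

Ratio test: |a_{k+1}/a_k| = (3k+1)·(3k+2)·(3k+3)/(k+1)³ · 6 → 162 as k → ∞.
The series converges when 162 · |x − 2| < 1, giving R = 1/162.

R = 1/162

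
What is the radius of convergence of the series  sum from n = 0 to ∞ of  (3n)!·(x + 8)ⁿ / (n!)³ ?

R = 1/27

Ratio test: |a_{n+1}/a_n| = (3n+1)·(3n+2)·(3n+3)/(n+1)³ → 27 as n → ∞.
Thus R = 1/(27) = 1/27.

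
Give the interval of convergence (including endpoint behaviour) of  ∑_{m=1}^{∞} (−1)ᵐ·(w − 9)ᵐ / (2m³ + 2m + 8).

[8, 10]

Ratio test: |a_{m+1}/a_m| = (2m³ + 2m + 8)/(2(m+1)³ + 2(m+1) + 8) → 1 as m → ∞.
Hence R = 1.
Check w = 10: the terms are on the order of 1/m³, so the series converges absolutely by comparison with the p-series (p = 3 > 1).
When w = 8, the series is dominated by a constant times Σ 1/m³, which converges (p = 3 > 1).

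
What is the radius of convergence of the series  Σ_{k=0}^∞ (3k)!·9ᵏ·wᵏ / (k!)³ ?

Apply the ratio test: |a_{k+1}| / |a_k| = (3k+1)·(3k+2)·(3k+3)/(k+1)³ · 9, which tends to 243 as k → ∞.
Thus R = 1/(243) = 1/243.

R = 1/243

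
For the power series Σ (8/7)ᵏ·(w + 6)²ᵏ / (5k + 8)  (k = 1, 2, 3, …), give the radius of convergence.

The ratio of consecutive coefficients is [(5k + 8)/(5(k+1) + 8)] · 8/7 → 8/7.
Successive powers of (w + 6) differ by 2, so the series converges when |w + 6|² · 8/7 < 1, i.e. |w + 6| < √(7/8). So R = √14/4.

R = √14/4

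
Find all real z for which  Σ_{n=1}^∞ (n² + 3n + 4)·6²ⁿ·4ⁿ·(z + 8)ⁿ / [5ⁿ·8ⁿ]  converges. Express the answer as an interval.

By the ratio test, |a_{n+1}/a_n| = [((n+1)² + 3(n+1) + 4)/(n² + 3n + 4)] · 36·4/(5·8) → 18/5.
Hence the series converges for |z + 8| < 1/(18/5) = 5/18, so the radius of convergence is 5/18.
At z = -139/18: the terms have absolute value of order n², which does not tend to 0, so the series diverges by the divergence test.
Check z = -149/18: the terms do not tend to 0, so the series diverges.

(-149/18, -139/18)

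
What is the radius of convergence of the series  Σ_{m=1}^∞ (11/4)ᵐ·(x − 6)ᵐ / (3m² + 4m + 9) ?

R = 4/11

The ratio of consecutive coefficients is [(3m² + 4m + 9)/(3(m+1)² + 4(m+1) + 9)] · 11/4 → 11/4.
Convergence for |x − 6| · 11/4 < 1, i.e. |x − 6| < 4/11. So R = 4/11.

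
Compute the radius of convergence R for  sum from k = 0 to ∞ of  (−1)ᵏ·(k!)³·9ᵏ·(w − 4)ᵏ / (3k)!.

The ratio of consecutive coefficients is (k+1)³/[(3k+1)·(3k+2)·(3k+3)] · 9 → 1/3.
Convergence for |w − 4| · 1/3 < 1, i.e. |w − 4| < 3. So R = 3.

R = 3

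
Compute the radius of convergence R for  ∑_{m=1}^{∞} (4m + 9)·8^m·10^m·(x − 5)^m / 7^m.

R = 7/80

The ratio of consecutive coefficients is [(4(m+1) + 9)/(4m + 9)] · 8·10/7 → 80/7.
Thus R = 1/(80/7) = 7/80.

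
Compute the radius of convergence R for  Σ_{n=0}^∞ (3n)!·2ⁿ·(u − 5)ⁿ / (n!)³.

R = 1/54

By the ratio test, |a_{n+1}/a_n| = (3n+1)·(3n+2)·(3n+3)/(n+1)³ · 2 → 54.
The series converges when 54 · |u − 5| < 1, giving R = 1/54.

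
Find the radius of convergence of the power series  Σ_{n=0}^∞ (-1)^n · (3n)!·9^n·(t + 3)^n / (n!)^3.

R = 1/243

By the ratio test, |a_{n+1}/a_n| = (3n+1)·(3n+2)·(3n+3)/(n+1)³ · 9 → 243.
Convergence for |t + 3| · 243 < 1, i.e. |t + 3| < 1/243. So R = 1/243.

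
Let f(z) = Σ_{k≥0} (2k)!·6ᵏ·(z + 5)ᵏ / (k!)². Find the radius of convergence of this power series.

R = 1/24

Apply the ratio test: |a_{k+1}| / |a_k| = (2k+1)·(2k+2)/(k+1)² · 6, which tends to 24 as k → ∞.
Convergence for |z + 5| · 24 < 1, i.e. |z + 5| < 1/24. So R = 1/24.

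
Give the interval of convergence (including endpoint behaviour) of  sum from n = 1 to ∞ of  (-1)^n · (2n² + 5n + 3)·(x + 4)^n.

The ratio of consecutive coefficients is (2(n+1)² + 5(n+1) + 3)/(2n² + 5n + 3) → 1.
Convergence for |x + 4| < 1, so R = 1.
When x = -3, the n-th term does not approach 0; divergence by the term test.
Check x = -5: the terms do not tend to 0, so the series diverges.

(-5, -3)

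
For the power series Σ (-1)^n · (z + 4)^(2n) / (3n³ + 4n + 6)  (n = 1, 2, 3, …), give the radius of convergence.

Ratio test: |a_{n+1}/a_n| = (3n³ + 4n + 6)/(3(n+1)³ + 4(n+1) + 6) → 1 as n → ∞.
Writing y = (z + 4)², the series in y has radius 1, so |z + 4| < √(1) = 1 and R = 1.

R = 1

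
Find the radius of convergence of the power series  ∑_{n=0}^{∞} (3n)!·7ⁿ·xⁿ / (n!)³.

R = 1/189

By the ratio test, |a_{n+1}/a_n| = (3n+1)·(3n+2)·(3n+3)/(n+1)³ · 7 → 189.
Hence the series converges for |x| < 1/(189) = 1/189, so the radius of convergence is 1/189.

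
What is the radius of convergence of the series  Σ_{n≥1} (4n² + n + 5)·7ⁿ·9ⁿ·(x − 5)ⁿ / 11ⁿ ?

R = 11/63

The ratio of consecutive coefficients is [(4(n+1)² + (n+1) + 5)/(4n² + n + 5)] · 7·9/11 → 63/11.
Hence the series converges for |x − 5| < 1/(63/11) = 11/63, so the radius of convergence is 11/63.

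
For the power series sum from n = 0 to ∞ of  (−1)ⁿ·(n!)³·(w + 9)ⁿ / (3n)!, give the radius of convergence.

Apply the ratio test: |a_{n+1}| / |a_n| = (n+1)³/[(3n+1)·(3n+2)·(3n+3)], which tends to 1/27 as n → ∞.
Convergence for |w + 9| · 1/27 < 1, i.e. |w + 9| < 27. So R = 27.

R = 27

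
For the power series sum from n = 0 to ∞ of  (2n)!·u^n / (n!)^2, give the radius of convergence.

The ratio of consecutive coefficients is (2n+1)·(2n+2)/(n+1)² → 4.
Hence the series converges for |u| < 1/(4) = 1/4, so the radius of convergence is 1/4.

R = 1/4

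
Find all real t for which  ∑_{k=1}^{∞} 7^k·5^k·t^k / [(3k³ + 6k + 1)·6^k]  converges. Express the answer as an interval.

Apply the ratio test: |a_{k+1}| / |a_k| = [(3k³ + 6k + 1)/(3(k+1)³ + 6(k+1) + 1)] · 7·5/6, which tends to 35/6 as k → ∞.
Hence the series converges for |t| < 1/(35/6) = 6/35, so the radius of convergence is 6/35.
Check t = 6/35: the series is dominated by a constant times Σ 1/k³, which converges (p = 3 > 1).
Check t = -6/35: the terms are on the order of 1/k³, so the series converges absolutely by comparison with the p-series (p = 3 > 1).

[-6/35, 6/35]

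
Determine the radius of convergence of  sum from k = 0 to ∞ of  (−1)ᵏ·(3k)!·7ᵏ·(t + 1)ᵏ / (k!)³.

The ratio of consecutive coefficients is (3k+1)·(3k+2)·(3k+3)/(k+1)³ · 7 → 189.
The series converges when 189 · |t + 1| < 1, giving R = 1/189.

R = 1/189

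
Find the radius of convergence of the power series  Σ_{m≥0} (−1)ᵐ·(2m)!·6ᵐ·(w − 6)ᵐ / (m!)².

By the ratio test, |a_{m+1}/a_m| = (2m+1)·(2m+2)/(m+1)² · 6 → 24.
Hence the series converges for |w − 6| < 1/(24) = 1/24, so the radius of convergence is 1/24.

R = 1/24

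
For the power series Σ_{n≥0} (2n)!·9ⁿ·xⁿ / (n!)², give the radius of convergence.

The ratio of consecutive coefficients is (2n+1)·(2n+2)/(n+1)² · 9 → 36.
The series converges when 36 · |x| < 1, giving R = 1/36.

R = 1/36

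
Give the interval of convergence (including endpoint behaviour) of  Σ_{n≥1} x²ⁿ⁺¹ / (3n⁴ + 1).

[-1, 1]

The ratio of consecutive coefficients is (3n⁴ + 1)/(3(n+1)⁴ + 1) → 1.
Writing y = x², the series in y has radius 1, so |x| < √(1) = 1 and R = 1.
Endpoint x = 1: the series is dominated by a constant times Σ 1/n⁴, which converges (p = 4 > 1).
When x = -1, the terms are on the order of 1/n⁴, so the series converges absolutely by comparison with the p-series (p = 4 > 1).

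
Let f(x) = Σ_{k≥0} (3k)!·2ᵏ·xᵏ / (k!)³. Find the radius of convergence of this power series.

The ratio of consecutive coefficients is (3k+1)·(3k+2)·(3k+3)/(k+1)³ · 2 → 54.
Thus R = 1/(54) = 1/54.

R = 1/54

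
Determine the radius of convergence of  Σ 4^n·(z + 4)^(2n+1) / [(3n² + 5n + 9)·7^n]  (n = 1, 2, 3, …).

R = √7/2

Ratio test: |a_{n+1}/a_n| = [(3n² + 5n + 9)/(3(n+1)² + 5(n+1) + 9)] · 4/7 → 4/7 as n → ∞.
Since the exponent of (z + 4) increases by 2 each term, convergence requires |z + 4|² < 7/4, hence R = √7/2.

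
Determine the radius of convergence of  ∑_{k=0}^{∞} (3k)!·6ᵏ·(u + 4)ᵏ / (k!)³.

Apply the ratio test: |a_{k+1}| / |a_k| = (3k+1)·(3k+2)·(3k+3)/(k+1)³ · 6, which tends to 162 as k → ∞.
The series converges when 162 · |u + 4| < 1, giving R = 1/162.

R = 1/162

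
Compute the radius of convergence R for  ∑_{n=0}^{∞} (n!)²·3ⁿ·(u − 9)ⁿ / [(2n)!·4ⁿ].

R = 16/3

Ratio test: |a_{n+1}/a_n| = (n+1)²/[(2n+1)·(2n+2)] · 3/4 → 3/16 as n → ∞.
Thus R = 1/(3/16) = 16/3.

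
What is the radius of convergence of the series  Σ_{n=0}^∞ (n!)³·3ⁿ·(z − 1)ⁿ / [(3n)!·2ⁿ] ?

Apply the ratio test: |a_{n+1}| / |a_n| = (n+1)³/[(3n+1)·(3n+2)·(3n+3)] · 3/2, which tends to 1/18 as n → ∞.
Convergence for |z − 1| · 1/18 < 1, i.e. |z − 1| < 18. So R = 18.

R = 18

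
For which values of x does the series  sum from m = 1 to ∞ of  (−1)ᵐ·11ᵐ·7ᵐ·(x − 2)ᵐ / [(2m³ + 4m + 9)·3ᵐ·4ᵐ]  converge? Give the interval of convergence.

[142/77, 166/77]

By the ratio test, |a_{m+1}/a_m| = [(2m³ + 4m + 9)/(2(m+1)³ + 4(m+1) + 9)] · 11·7/(3·4) → 77/12.
The series converges when 77/12 · |x − 2| < 1, giving R = 12/77.
Check x = 166/77: the series is dominated by a constant times Σ 1/m³, which converges (p = 3 > 1).
Check x = 142/77: absolute convergence follows by limit comparison with Σ 1/m³.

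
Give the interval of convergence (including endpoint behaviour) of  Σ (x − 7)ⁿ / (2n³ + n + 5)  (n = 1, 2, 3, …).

Apply the ratio test: |a_{n+1}| / |a_n| = (2n³ + n + 5)/(2(n+1)³ + (n+1) + 5), which tends to 1 as n → ∞.
Hence R = 1.
When x = 8, absolute convergence follows by limit comparison with Σ 1/n³.
Endpoint x = 6: the terms are on the order of 1/n³, so the series converges absolutely by comparison with the p-series (p = 3 > 1).

[6, 8]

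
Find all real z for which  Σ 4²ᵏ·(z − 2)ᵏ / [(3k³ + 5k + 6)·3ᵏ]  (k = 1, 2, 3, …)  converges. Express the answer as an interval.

Ratio test: |a_{k+1}/a_k| = [(3k³ + 5k + 6)/(3(k+1)³ + 5(k+1) + 6)] · 16/3 → 16/3 as k → ∞.
The series converges when 16/3 · |z − 2| < 1, giving R = 3/16.
Check z = 35/16: absolute convergence follows by limit comparison with Σ 1/k³.
Check z = 29/16: absolute convergence follows by limit comparison with Σ 1/k³.

[29/16, 35/16]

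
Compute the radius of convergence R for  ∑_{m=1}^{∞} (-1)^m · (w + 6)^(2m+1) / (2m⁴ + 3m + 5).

R = 1

Apply the ratio test: |a_{m+1}| / |a_m| = (2m⁴ + 3m + 5)/(2(m+1)⁴ + 3(m+1) + 5), which tends to 1 as m → ∞.
Successive powers of (w + 6) differ by 2, so the series converges when |w + 6|² · 1 < 1, i.e. |w + 6| < √(1) = 1. So R = 1.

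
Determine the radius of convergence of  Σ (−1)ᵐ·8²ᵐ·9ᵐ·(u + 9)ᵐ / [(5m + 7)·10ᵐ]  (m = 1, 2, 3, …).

Ratio test: |a_{m+1}/a_m| = [(5m + 7)/(5(m+1) + 7)] · 64·9/10 → 288/5 as m → ∞.
The series converges when 288/5 · |u + 9| < 1, giving R = 5/288.

R = 5/288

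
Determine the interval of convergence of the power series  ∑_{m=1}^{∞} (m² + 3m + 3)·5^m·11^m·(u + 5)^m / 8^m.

By the ratio test, |a_{m+1}/a_m| = [((m+1)² + 3(m+1) + 3)/(m² + 3m + 3)] · 5·11/8 → 55/8.
Thus R = 1/(55/8) = 8/55.
Check u = -267/55: the terms do not tend to 0, so the series diverges.
At u = -283/55: the m-th term does not approach 0; divergence by the term test.

(-283/55, -267/55)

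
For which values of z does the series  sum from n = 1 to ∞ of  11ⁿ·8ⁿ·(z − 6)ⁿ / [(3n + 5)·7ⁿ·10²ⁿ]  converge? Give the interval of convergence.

[-43/22, 307/22)

The ratio of consecutive coefficients is [(3n + 5)/(3(n+1) + 5)] · 11·8/(7·100) → 22/175.
Hence the series converges for |z − 6| < 1/(22/175) = 175/22, so the radius of convergence is 175/22.
At z = 307/22: comparison with the harmonic series Σ 1/n shows the series diverges.
Endpoint z = -43/22: the terms alternate in sign and decrease monotonically to 0 in absolute value (size ~ c/n), so the alternating series test gives convergence.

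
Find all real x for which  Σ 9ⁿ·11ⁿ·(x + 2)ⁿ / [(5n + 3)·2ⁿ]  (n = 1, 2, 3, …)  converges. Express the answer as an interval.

Ratio test: |a_{n+1}/a_n| = [(5n + 3)/(5(n+1) + 3)] · 9·11/2 → 99/2 as n → ∞.
The series converges when 99/2 · |x + 2| < 1, giving R = 2/99.
Endpoint x = -196/99: the terms behave like c/n; limit comparison with the harmonic series gives divergence.
When x = -200/99, convergence follows from the alternating series test (terms decrease monotonically to 0).

[-200/99, -196/99)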